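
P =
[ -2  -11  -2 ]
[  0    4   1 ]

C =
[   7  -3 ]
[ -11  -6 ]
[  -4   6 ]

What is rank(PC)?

2

First compute PC:
[[115,  60],
 [-48, -18]]
Now row reduce the product.
R2 ← R2 + (48/115)·R1: [0, 162/23]
2 nonzero rows, so rank(PC) = 2.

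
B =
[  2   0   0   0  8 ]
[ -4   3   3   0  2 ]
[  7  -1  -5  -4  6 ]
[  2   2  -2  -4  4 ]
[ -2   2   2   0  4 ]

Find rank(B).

3

Row reduce to echelon form.
R2 ← R2 + (2)·R1: [0, 3, 3, 0, 18]
R3 ← R3 − (7/2)·R1: [0, -1, -5, -4, -22]
R4 ← R4 − R1: [0, 2, -2, -4, -4]
R5 ← R5 + R1: [0, 2, 2, 0, 12]
R3 ← R3 + (1/3)·R2: [0, 0, -4, -4, -16]
R4 ← R4 − (2/3)·R2: [0, 0, -4, -4, -16]
R5 ← R5 − (2/3)·R2: [0, 0, 0, 0, 0]
R4 ← R4 − R3: [0, 0, 0, 0, 0]
Echelon form has 3 nonzero rows, so rank(B) = 3.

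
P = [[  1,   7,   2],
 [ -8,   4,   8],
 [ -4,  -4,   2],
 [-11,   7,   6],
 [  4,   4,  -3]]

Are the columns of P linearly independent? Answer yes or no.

yes

Row reduce P to echelon form.
R2 ← R2 + (8)·R1: [0, 60, 24]
R3 ← R3 + (4)·R1: [0, 24, 10]
R4 ← R4 + (11)·R1: [0, 84, 28]
R5 ← R5 − (4)·R1: [0, -24, -11]
R3 ← R3 − (2/5)·R2: [0, 0, 2/5]
R4 ← R4 − (7/5)·R2: [0, 0, -28/5]
R5 ← R5 + (2/5)·R2: [0, 0, -7/5]
R4 ← R4 + (14)·R3: [0, 0, 0]
R5 ← R5 + (7/2)·R3: [0, 0, 0]
3 pivots among 3 columns.
Every column is a pivot column, so the columns are linearly independent.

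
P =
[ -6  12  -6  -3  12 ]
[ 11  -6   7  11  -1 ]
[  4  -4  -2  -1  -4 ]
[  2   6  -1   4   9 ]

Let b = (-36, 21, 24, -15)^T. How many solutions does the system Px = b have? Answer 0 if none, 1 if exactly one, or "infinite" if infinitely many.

Row reduce the augmented matrix [P | b].
R2 ← R2 + (11/6)·R1: [0, 16, -4, 11/2, 21, -45]
R3 ← R3 + (2/3)·R1: [0, 4, -6, -3, 4, 0]
R4 ← R4 + (1/3)·R1: [0, 10, -3, 3, 13, -27]
R3 ← R3 − (1/4)·R2: [0, 0, -5, -35/8, -5/4, 45/4]
R4 ← R4 − (5/8)·R2: [0, 0, -1/2, -7/16, -1/8, 9/8]
R4 ← R4 − (1/10)·R3: [0, 0, 0, 0, 0, 0]
The echelon form has 3 nonzero rows, and every pivot lies in the first 5 columns, so rank(P) = rank([P|b]) = 3.
The system is consistent.
rank = 3 < 5 unknowns, so there are infinitely many solutions.

infinite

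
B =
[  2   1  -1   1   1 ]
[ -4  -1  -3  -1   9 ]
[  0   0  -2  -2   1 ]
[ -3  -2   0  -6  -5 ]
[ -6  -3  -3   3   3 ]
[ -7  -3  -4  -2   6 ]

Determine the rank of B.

Row reduce to echelon form.
R2 ← R2 + (2)·R1: [0, 1, -5, 1, 11]
R4 ← R4 + (3/2)·R1: [0, -1/2, -3/2, -9/2, -7/2]
R5 ← R5 + (3)·R1: [0, 0, -6, 6, 6]
R6 ← R6 + (7/2)·R1: [0, 1/2, -15/2, 3/2, 19/2]
R4 ← R4 + (1/2)·R2: [0, 0, -4, -4, 2]
R6 ← R6 − (1/2)·R2: [0, 0, -5, 1, 4]
R4 ← R4 − (2)·R3: [0, 0, 0, 0, 0]
R5 ← R5 − (3)·R3: [0, 0, 0, 12, 3]
R6 ← R6 − (5/2)·R3: [0, 0, 0, 6, 3/2]
Swap R4 ↔ R5
R6 ← R6 − (1/2)·R4: [0, 0, 0, 0, 0]
Echelon form has 4 nonzero rows, so rank(B) = 4.

4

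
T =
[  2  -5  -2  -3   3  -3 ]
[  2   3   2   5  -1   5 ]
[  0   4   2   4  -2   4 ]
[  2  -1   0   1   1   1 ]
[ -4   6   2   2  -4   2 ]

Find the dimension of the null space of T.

Row reduce to echelon form.
R2 ← R2 − R1: [0, 8, 4, 8, -4, 8]
R4 ← R4 − R1: [0, 4, 2, 4, -2, 4]
R5 ← R5 + (2)·R1: [0, -4, -2, -4, 2, -4]
R3 ← R3 − (1/2)·R2: [0, 0, 0, 0, 0, 0]
R4 ← R4 − (1/2)·R2: [0, 0, 0, 0, 0, 0]
R5 ← R5 + (1/2)·R2: [0, 0, 0, 0, 0, 0]
2 nonzero rows, so rank(T) = 2.
T has 6 columns; by rank–nullity, nullity = 6 − 2 = 4.

4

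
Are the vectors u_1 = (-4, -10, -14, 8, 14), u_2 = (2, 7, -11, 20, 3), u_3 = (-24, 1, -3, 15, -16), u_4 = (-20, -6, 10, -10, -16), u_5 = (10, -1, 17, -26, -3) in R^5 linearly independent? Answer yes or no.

no

Form the matrix with these vectors as rows and row reduce.
R2 ← R2 + (1/2)·R1: [0, 2, -18, 24, 10]
R3 ← R3 − (6)·R1: [0, 61, 81, -33, -100]
R4 ← R4 − (5)·R1: [0, 44, 80, -50, -86]
R5 ← R5 + (5/2)·R1: [0, -26, -18, -6, 32]
R3 ← R3 − (61/2)·R2: [0, 0, 630, -765, -405]
R4 ← R4 − (22)·R2: [0, 0, 476, -578, -306]
R5 ← R5 + (13)·R2: [0, 0, -252, 306, 162]
R4 ← R4 − (34/45)·R3: [0, 0, 0, 0, 0]
R5 ← R5 + (2/5)·R3: [0, 0, 0, 0, 0]
3 nonzero rows, so the 5 vectors span a space of dimension 3.
Since 3 < 5, the vectors are linearly dependent.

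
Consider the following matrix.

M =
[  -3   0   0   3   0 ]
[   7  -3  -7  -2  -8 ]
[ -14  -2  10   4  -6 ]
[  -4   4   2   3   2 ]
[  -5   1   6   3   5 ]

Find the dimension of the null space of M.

0

Row reduce to echelon form.
R2 ← R2 + (7/3)·R1: [0, -3, -7, 5, -8]
R3 ← R3 − (14/3)·R1: [0, -2, 10, -10, -6]
R4 ← R4 − (4/3)·R1: [0, 4, 2, -1, 2]
R5 ← R5 − (5/3)·R1: [0, 1, 6, -2, 5]
R3 ← R3 − (2/3)·R2: [0, 0, 44/3, -40/3, -2/3]
R4 ← R4 + (4/3)·R2: [0, 0, -22/3, 17/3, -26/3]
R5 ← R5 + (1/3)·R2: [0, 0, 11/3, -1/3, 7/3]
R4 ← R4 + (1/2)·R3: [0, 0, 0, -1, -9]
R5 ← R5 − (1/4)·R3: [0, 0, 0, 3, 5/2]
R5 ← R5 + (3)·R4: [0, 0, 0, 0, -49/2]
5 nonzero rows, so rank(M) = 5.
M has 5 columns; by rank–nullity, nullity = 5 − 5 = 0.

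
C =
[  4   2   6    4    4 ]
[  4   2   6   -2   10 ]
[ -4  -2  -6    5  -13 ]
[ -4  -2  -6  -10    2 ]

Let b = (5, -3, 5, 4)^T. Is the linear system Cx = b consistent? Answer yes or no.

Row reduce the augmented matrix [C | b].
R2 ← R2 − R1: [0, 0, 0, -6, 6, -8]
R3 ← R3 + R1: [0, 0, 0, 9, -9, 10]
R4 ← R4 + R1: [0, 0, 0, -6, 6, 9]
R3 ← R3 + (3/2)·R2: [0, 0, 0, 0, 0, -2]
R4 ← R4 − R2: [0, 0, 0, 0, 0, 17]
R4 ← R4 + (17/2)·R3: [0, 0, 0, 0, 0, 0]
The echelon form has 3 nonzero rows; the last pivot sits in the augmented column, so rank(C) = 2 but rank([C|b]) = 3.
Since the ranks differ, the system is inconsistent.

no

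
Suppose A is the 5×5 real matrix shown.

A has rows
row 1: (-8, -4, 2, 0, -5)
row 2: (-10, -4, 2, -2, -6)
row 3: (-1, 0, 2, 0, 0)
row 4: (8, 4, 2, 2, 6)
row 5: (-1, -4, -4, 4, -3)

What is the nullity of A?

Row reduce to echelon form.
R2 ← R2 − (5/4)·R1: [0, 1, -1/2, -2, 1/4]
R3 ← R3 − (1/8)·R1: [0, 1/2, 7/4, 0, 5/8]
R4 ← R4 + R1: [0, 0, 4, 2, 1]
R5 ← R5 − (1/8)·R1: [0, -7/2, -17/4, 4, -19/8]
R3 ← R3 − (1/2)·R2: [0, 0, 2, 1, 1/2]
R5 ← R5 + (7/2)·R2: [0, 0, -6, -3, -3/2]
R4 ← R4 − (2)·R3: [0, 0, 0, 0, 0]
R5 ← R5 + (3)·R3: [0, 0, 0, 0, 0]
3 nonzero rows, so rank(A) = 3.
A has 5 columns; by rank–nullity, nullity = 5 − 3 = 2.

2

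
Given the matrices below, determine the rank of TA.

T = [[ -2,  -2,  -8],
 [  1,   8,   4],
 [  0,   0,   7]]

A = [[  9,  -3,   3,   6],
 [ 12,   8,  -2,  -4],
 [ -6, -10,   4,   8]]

First compute TA:
[[  6,  70, -34, -68],
 [ 81,  21,   3,   6],
 [-42, -70,  28,  56]]
Now row reduce the product.
R2 ← R2 − (27/2)·R1: [0, -924, 462, 924]
R3 ← R3 + (7)·R1: [0, 420, -210, -420]
R3 ← R3 + (5/11)·R2: [0, 0, 0, 0]
2 nonzero rows, so rank(TA) = 2.

2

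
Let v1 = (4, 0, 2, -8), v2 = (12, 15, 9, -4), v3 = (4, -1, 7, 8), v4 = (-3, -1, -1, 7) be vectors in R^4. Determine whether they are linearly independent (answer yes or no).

no

Form the matrix with these vectors as rows and row reduce.
R2 ← R2 − (3)·R1: [0, 15, 3, 20]
R3 ← R3 − R1: [0, -1, 5, 16]
R4 ← R4 + (3/4)·R1: [0, -1, 1/2, 1]
R3 ← R3 + (1/15)·R2: [0, 0, 26/5, 52/3]
R4 ← R4 + (1/15)·R2: [0, 0, 7/10, 7/3]
R4 ← R4 − (7/52)·R3: [0, 0, 0, 0]
3 nonzero rows, so the 4 vectors span a space of dimension 3.
Since 3 < 4, the vectors are linearly dependent.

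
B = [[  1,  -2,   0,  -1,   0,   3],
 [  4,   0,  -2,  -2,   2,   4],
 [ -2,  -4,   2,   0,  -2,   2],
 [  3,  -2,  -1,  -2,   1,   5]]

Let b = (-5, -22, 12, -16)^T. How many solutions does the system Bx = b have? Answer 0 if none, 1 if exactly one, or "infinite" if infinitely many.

infinite

Row reduce the augmented matrix [B | b].
R2 ← R2 − (4)·R1: [0, 8, -2, 2, 2, -8, -2]
R3 ← R3 + (2)·R1: [0, -8, 2, -2, -2, 8, 2]
R4 ← R4 − (3)·R1: [0, 4, -1, 1, 1, -4, -1]
R3 ← R3 + R2: [0, 0, 0, 0, 0, 0, 0]
R4 ← R4 − (1/2)·R2: [0, 0, 0, 0, 0, 0, 0]
The echelon form has 2 nonzero rows, and every pivot lies in the first 6 columns, so rank(B) = rank([B|b]) = 2.
The system is consistent.
rank = 2 < 6 unknowns, so there are infinitely many solutions.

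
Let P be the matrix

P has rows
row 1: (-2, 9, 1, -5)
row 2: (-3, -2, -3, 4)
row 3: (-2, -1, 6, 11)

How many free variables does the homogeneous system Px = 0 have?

Row reduce to echelon form.
R2 ← R2 − (3/2)·R1: [0, -31/2, -9/2, 23/2]
R3 ← R3 − R1: [0, -10, 5, 16]
R3 ← R3 − (20/31)·R2: [0, 0, 245/31, 266/31]
3 nonzero rows, so rank(P) = 3.
P has 4 columns; by rank–nullity, nullity = 4 − 3 = 1.

1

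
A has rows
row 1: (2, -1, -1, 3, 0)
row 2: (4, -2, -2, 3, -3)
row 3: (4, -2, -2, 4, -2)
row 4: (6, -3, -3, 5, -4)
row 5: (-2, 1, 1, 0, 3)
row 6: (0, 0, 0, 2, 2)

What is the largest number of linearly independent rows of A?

Row reduce to echelon form.
R2 ← R2 − (2)·R1: [0, 0, 0, -3, -3]
R3 ← R3 − (2)·R1: [0, 0, 0, -2, -2]
R4 ← R4 − (3)·R1: [0, 0, 0, -4, -4]
R5 ← R5 + R1: [0, 0, 0, 3, 3]
R3 ← R3 − (2/3)·R2: [0, 0, 0, 0, 0]
R4 ← R4 − (4/3)·R2: [0, 0, 0, 0, 0]
R5 ← R5 + R2: [0, 0, 0, 0, 0]
R6 ← R6 + (2/3)·R2: [0, 0, 0, 0, 0]
Echelon form has 2 nonzero rows, so rank(A) = 2.
The rank gives the maximum number of linearly independent rows: 2.

2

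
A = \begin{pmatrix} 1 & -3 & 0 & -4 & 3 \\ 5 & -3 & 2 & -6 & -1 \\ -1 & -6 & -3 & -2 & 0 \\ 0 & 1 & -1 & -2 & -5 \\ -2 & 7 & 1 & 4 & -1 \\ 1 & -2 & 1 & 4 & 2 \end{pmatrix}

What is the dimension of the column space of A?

Row reduce to echelon form.
R2 ← R2 − (5)·R1: [0, 12, 2, 14, -16]
R3 ← R3 + R1: [0, -9, -3, -6, 3]
R5 ← R5 + (2)·R1: [0, 1, 1, -4, 5]
R6 ← R6 − R1: [0, 1, 1, 8, -1]
R3 ← R3 + (3/4)·R2: [0, 0, -3/2, 9/2, -9]
R4 ← R4 − (1/12)·R2: [0, 0, -7/6, -19/6, -11/3]
R5 ← R5 − (1/12)·R2: [0, 0, 5/6, -31/6, 19/3]
R6 ← R6 − (1/12)·R2: [0, 0, 5/6, 41/6, 1/3]
R4 ← R4 − (7/9)·R3: [0, 0, 0, -20/3, 10/3]
R5 ← R5 + (5/9)·R3: [0, 0, 0, -8/3, 4/3]
R6 ← R6 + (5/9)·R3: [0, 0, 0, 28/3, -14/3]
R5 ← R5 − (2/5)·R4: [0, 0, 0, 0, 0]
R6 ← R6 + (7/5)·R4: [0, 0, 0, 0, 0]
Echelon form has 4 nonzero rows, so rank(A) = 4.
The column space has dimension equal to the rank: 4.

4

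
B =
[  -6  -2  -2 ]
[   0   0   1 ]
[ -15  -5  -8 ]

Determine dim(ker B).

Row reduce to echelon form.
R3 ← R3 − (5/2)·R1: [0, 0, -3]
R3 ← R3 + (3)·R2: [0, 0, 0]
2 nonzero rows, so rank(B) = 2.
B has 3 columns; by rank–nullity, nullity = 3 − 2 = 1.

1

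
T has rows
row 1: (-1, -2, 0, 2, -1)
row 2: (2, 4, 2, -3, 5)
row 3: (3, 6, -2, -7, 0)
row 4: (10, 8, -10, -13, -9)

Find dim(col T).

Row reduce to echelon form.
R2 ← R2 + (2)·R1: [0, 0, 2, 1, 3]
R3 ← R3 + (3)·R1: [0, 0, -2, -1, -3]
R4 ← R4 + (10)·R1: [0, -12, -10, 7, -19]
Swap R2 ↔ R4
R4 ← R4 + R3: [0, 0, 0, 0, 0]
Echelon form has 3 nonzero rows, so rank(T) = 3.
The column space has dimension equal to the rank: 3.

3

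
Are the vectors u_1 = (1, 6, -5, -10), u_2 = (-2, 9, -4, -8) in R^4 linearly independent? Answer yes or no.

yes

Form the matrix with these vectors as rows and row reduce.
R2 ← R2 + (2)·R1: [0, 21, -14, -28]
2 nonzero rows, so the 2 vectors span a space of dimension 2.
Since 2 = 2, the vectors are linearly independent.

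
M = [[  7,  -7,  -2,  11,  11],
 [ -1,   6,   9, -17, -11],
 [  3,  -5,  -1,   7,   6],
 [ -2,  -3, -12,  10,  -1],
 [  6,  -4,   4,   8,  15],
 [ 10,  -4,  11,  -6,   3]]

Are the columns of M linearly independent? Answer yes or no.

no

Row reduce M to echelon form.
R2 ← R2 + (1/7)·R1: [0, 5, 61/7, -108/7, -66/7]
R3 ← R3 − (3/7)·R1: [0, -2, -1/7, 16/7, 9/7]
R4 ← R4 + (2/7)·R1: [0, -5, -88/7, 92/7, 15/7]
R5 ← R5 − (6/7)·R1: [0, 2, 40/7, -10/7, 39/7]
R6 ← R6 − (10/7)·R1: [0, 6, 97/7, -152/7, -89/7]
R3 ← R3 + (2/5)·R2: [0, 0, 117/35, -136/35, -87/35]
R4 ← R4 + R2: [0, 0, -27/7, -16/7, -51/7]
R5 ← R5 − (2/5)·R2: [0, 0, 78/35, 166/35, 327/35]
R6 ← R6 − (6/5)·R2: [0, 0, 17/5, -16/5, -7/5]
R4 ← R4 + (15/13)·R3: [0, 0, 0, -88/13, -132/13]
R5 ← R5 − (2/3)·R3: [0, 0, 0, 22/3, 11]
R6 ← R6 − (119/117)·R3: [0, 0, 0, 88/117, 44/39]
R5 ← R5 + (13/12)·R4: [0, 0, 0, 0, 0]
R6 ← R6 + (1/9)·R4: [0, 0, 0, 0, 0]
4 pivots among 5 columns.
Only 4 < 5 pivot columns, so the columns are linearly dependent.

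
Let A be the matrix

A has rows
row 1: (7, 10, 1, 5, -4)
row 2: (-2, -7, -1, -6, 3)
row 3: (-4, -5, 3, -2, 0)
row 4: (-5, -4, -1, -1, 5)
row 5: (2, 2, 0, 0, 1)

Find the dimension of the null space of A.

1

Row reduce to echelon form.
R2 ← R2 + (2/7)·R1: [0, -29/7, -5/7, -32/7, 13/7]
R3 ← R3 + (4/7)·R1: [0, 5/7, 25/7, 6/7, -16/7]
R4 ← R4 + (5/7)·R1: [0, 22/7, -2/7, 18/7, 15/7]
R5 ← R5 − (2/7)·R1: [0, -6/7, -2/7, -10/7, 15/7]
R3 ← R3 + (5/29)·R2: [0, 0, 100/29, 2/29, -57/29]
R4 ← R4 + (22/29)·R2: [0, 0, -24/29, -26/29, 103/29]
R5 ← R5 − (6/29)·R2: [0, 0, -4/29, -14/29, 51/29]
R4 ← R4 + (6/25)·R3: [0, 0, 0, -22/25, 77/25]
R5 ← R5 + (1/25)·R3: [0, 0, 0, -12/25, 42/25]
R5 ← R5 − (6/11)·R4: [0, 0, 0, 0, 0]
4 nonzero rows, so rank(A) = 4.
A has 5 columns; by rank–nullity, nullity = 5 − 4 = 1.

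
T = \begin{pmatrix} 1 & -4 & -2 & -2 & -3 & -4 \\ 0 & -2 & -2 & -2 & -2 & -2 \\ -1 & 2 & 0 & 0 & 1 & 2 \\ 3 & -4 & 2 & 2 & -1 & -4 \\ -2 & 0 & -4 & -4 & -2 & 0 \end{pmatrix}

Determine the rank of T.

Row reduce to echelon form.
R3 ← R3 + R1: [0, -2, -2, -2, -2, -2]
R4 ← R4 − (3)·R1: [0, 8, 8, 8, 8, 8]
R5 ← R5 + (2)·R1: [0, -8, -8, -8, -8, -8]
R3 ← R3 − R2: [0, 0, 0, 0, 0, 0]
R4 ← R4 + (4)·R2: [0, 0, 0, 0, 0, 0]
R5 ← R5 − (4)·R2: [0, 0, 0, 0, 0, 0]
Echelon form has 2 nonzero rows, so rank(T) = 2.

2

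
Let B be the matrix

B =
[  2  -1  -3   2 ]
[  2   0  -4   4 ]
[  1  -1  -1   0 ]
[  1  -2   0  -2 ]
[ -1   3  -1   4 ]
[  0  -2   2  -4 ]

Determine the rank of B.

Row reduce to echelon form.
R2 ← R2 − R1: [0, 1, -1, 2]
R3 ← R3 − (1/2)·R1: [0, -1/2, 1/2, -1]
R4 ← R4 − (1/2)·R1: [0, -3/2, 3/2, -3]
R5 ← R5 + (1/2)·R1: [0, 5/2, -5/2, 5]
R3 ← R3 + (1/2)·R2: [0, 0, 0, 0]
R4 ← R4 + (3/2)·R2: [0, 0, 0, 0]
R5 ← R5 − (5/2)·R2: [0, 0, 0, 0]
R6 ← R6 + (2)·R2: [0, 0, 0, 0]
Echelon form has 2 nonzero rows, so rank(B) = 2.

2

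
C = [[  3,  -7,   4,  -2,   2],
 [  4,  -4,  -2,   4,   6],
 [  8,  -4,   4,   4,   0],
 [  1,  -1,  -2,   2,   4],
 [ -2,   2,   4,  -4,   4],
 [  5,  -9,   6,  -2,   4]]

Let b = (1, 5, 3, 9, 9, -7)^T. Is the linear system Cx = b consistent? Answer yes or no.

no

Row reduce the augmented matrix [C | b].
R2 ← R2 − (4/3)·R1: [0, 16/3, -22/3, 20/3, 10/3, 11/3]
R3 ← R3 − (8/3)·R1: [0, 44/3, -20/3, 28/3, -16/3, 1/3]
R4 ← R4 − (1/3)·R1: [0, 4/3, -10/3, 8/3, 10/3, 26/3]
R5 ← R5 + (2/3)·R1: [0, -8/3, 20/3, -16/3, 16/3, 29/3]
R6 ← R6 − (5/3)·R1: [0, 8/3, -2/3, 4/3, 2/3, -26/3]
R3 ← R3 − (11/4)·R2: [0, 0, 27/2, -9, -29/2, -39/4]
R4 ← R4 − (1/4)·R2: [0, 0, -3/2, 1, 5/2, 31/4]
R5 ← R5 + (1/2)·R2: [0, 0, 3, -2, 7, 23/2]
R6 ← R6 − (1/2)·R2: [0, 0, 3, -2, -1, -21/2]
R4 ← R4 + (1/9)·R3: [0, 0, 0, 0, 8/9, 20/3]
R5 ← R5 − (2/9)·R3: [0, 0, 0, 0, 92/9, 41/3]
R6 ← R6 − (2/9)·R3: [0, 0, 0, 0, 20/9, -25/3]
R5 ← R5 − (23/2)·R4: [0, 0, 0, 0, 0, -63]
R6 ← R6 − (5/2)·R4: [0, 0, 0, 0, 0, -25]
R6 ← R6 − (25/63)·R5: [0, 0, 0, 0, 0, 0]
The echelon form has 5 nonzero rows; the last pivot sits in the augmented column, so rank(C) = 4 but rank([C|b]) = 5.
Since the ranks differ, the system is inconsistent.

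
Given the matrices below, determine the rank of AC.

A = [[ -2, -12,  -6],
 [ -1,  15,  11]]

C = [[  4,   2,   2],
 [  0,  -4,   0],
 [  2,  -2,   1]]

2

First compute AC:
[[-20,  56, -10],
 [ 18, -84,   9]]
Now row reduce the product.
R2 ← R2 + (9/10)·R1: [0, -168/5, 0]
2 nonzero rows, so rank(AC) = 2.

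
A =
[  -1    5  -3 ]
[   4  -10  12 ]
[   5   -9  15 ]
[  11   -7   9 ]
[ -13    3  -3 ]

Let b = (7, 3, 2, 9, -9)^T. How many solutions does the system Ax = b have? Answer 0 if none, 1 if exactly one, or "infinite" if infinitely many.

0

Row reduce the augmented matrix [A | b].
R2 ← R2 + (4)·R1: [0, 10, 0, 31]
R3 ← R3 + (5)·R1: [0, 16, 0, 37]
R4 ← R4 + (11)·R1: [0, 48, -24, 86]
R5 ← R5 − (13)·R1: [0, -62, 36, -100]
R3 ← R3 − (8/5)·R2: [0, 0, 0, -63/5]
R4 ← R4 − (24/5)·R2: [0, 0, -24, -314/5]
R5 ← R5 + (31/5)·R2: [0, 0, 36, 461/5]
Swap R3 ↔ R4
R5 ← R5 + (3/2)·R3: [0, 0, 0, -2]
R5 ← R5 − (10/63)·R4: [0, 0, 0, 0]
The echelon form has 4 nonzero rows; the last pivot sits in the augmented column, so rank(A) = 3 but rank([A|b]) = 4.
Since the ranks differ, the system is inconsistent.
It has no solutions.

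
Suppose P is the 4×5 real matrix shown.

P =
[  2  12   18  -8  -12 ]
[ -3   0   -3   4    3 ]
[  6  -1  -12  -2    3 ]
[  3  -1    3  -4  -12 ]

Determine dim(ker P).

1

Row reduce to echelon form.
R2 ← R2 + (3/2)·R1: [0, 18, 24, -8, -15]
R3 ← R3 − (3)·R1: [0, -37, -66, 22, 39]
R4 ← R4 − (3/2)·R1: [0, -19, -24, 8, 6]
R3 ← R3 + (37/18)·R2: [0, 0, -50/3, 50/9, 49/6]
R4 ← R4 + (19/18)·R2: [0, 0, 4/3, -4/9, -59/6]
R4 ← R4 + (2/25)·R3: [0, 0, 0, 0, -459/50]
4 nonzero rows, so rank(P) = 4.
P has 5 columns; by rank–nullity, nullity = 5 − 4 = 1.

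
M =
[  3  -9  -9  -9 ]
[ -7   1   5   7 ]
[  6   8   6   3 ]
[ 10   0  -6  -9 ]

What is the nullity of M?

Row reduce to echelon form.
R2 ← R2 + (7/3)·R1: [0, -20, -16, -14]
R3 ← R3 − (2)·R1: [0, 26, 24, 21]
R4 ← R4 − (10/3)·R1: [0, 30, 24, 21]
R3 ← R3 + (13/10)·R2: [0, 0, 16/5, 14/5]
R4 ← R4 + (3/2)·R2: [0, 0, 0, 0]
3 nonzero rows, so rank(M) = 3.
M has 4 columns; by rank–nullity, nullity = 4 − 3 = 1.

1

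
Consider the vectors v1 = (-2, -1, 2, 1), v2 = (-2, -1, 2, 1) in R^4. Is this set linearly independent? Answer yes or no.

Form the matrix with these vectors as rows and row reduce.
R2 ← R2 − R1: [0, 0, 0, 0]
1 nonzero row, so the 2 vectors span a space of dimension 1.
Since 1 < 2, the vectors are linearly dependent.

no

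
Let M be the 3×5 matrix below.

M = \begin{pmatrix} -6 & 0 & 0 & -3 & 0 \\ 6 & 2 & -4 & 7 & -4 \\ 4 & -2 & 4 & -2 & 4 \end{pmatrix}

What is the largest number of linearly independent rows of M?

Row reduce to echelon form.
R2 ← R2 + R1: [0, 2, -4, 4, -4]
R3 ← R3 + (2/3)·R1: [0, -2, 4, -4, 4]
R3 ← R3 + R2: [0, 0, 0, 0, 0]
Echelon form has 2 nonzero rows, so rank(M) = 2.
The rank gives the maximum number of linearly independent rows: 2.

2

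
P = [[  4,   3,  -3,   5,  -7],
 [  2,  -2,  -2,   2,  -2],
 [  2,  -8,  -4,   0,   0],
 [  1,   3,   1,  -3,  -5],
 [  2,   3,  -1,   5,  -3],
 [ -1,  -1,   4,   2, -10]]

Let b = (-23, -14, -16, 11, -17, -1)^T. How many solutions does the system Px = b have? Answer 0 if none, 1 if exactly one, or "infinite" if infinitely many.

Row reduce the augmented matrix [P | b].
R2 ← R2 − (1/2)·R1: [0, -7/2, -1/2, -1/2, 3/2, -5/2]
R3 ← R3 − (1/2)·R1: [0, -19/2, -5/2, -5/2, 7/2, -9/2]
R4 ← R4 − (1/4)·R1: [0, 9/4, 7/4, -17/4, -13/4, 67/4]
R5 ← R5 − (1/2)·R1: [0, 3/2, 1/2, 5/2, 1/2, -11/2]
R6 ← R6 + (1/4)·R1: [0, -1/4, 13/4, 13/4, -47/4, -27/4]
R3 ← R3 − (19/7)·R2: [0, 0, -8/7, -8/7, -4/7, 16/7]
R4 ← R4 + (9/14)·R2: [0, 0, 10/7, -32/7, -16/7, 106/7]
R5 ← R5 + (3/7)·R2: [0, 0, 2/7, 16/7, 8/7, -46/7]
R6 ← R6 − (1/14)·R2: [0, 0, 23/7, 23/7, -83/7, -46/7]
R4 ← R4 + (5/4)·R3: [0, 0, 0, -6, -3, 18]
R5 ← R5 + (1/4)·R3: [0, 0, 0, 2, 1, -6]
R6 ← R6 + (23/8)·R3: [0, 0, 0, 0, -27/2, 0]
R5 ← R5 + (1/3)·R4: [0, 0, 0, 0, 0, 0]
Swap R5 ↔ R6
The echelon form has 5 nonzero rows, and every pivot lies in the first 5 columns, so rank(P) = rank([P|b]) = 5.
The system is consistent.
rank = 5 = number of unknowns, so the solution is unique.

1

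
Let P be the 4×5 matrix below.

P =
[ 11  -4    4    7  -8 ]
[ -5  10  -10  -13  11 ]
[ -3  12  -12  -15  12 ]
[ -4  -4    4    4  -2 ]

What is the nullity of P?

3

Row reduce to echelon form.
R2 ← R2 + (5/11)·R1: [0, 90/11, -90/11, -108/11, 81/11]
R3 ← R3 + (3/11)·R1: [0, 120/11, -120/11, -144/11, 108/11]
R4 ← R4 + (4/11)·R1: [0, -60/11, 60/11, 72/11, -54/11]
R3 ← R3 − (4/3)·R2: [0, 0, 0, 0, 0]
R4 ← R4 + (2/3)·R2: [0, 0, 0, 0, 0]
2 nonzero rows, so rank(P) = 2.
P has 5 columns; by rank–nullity, nullity = 5 − 2 = 3.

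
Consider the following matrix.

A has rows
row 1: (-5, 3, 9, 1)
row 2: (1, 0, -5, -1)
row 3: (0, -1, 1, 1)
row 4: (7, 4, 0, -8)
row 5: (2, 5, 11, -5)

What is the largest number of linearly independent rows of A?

Row reduce to echelon form.
R2 ← R2 + (1/5)·R1: [0, 3/5, -16/5, -4/5]
R4 ← R4 + (7/5)·R1: [0, 41/5, 63/5, -33/5]
R5 ← R5 + (2/5)·R1: [0, 31/5, 73/5, -23/5]
R3 ← R3 + (5/3)·R2: [0, 0, -13/3, -1/3]
R4 ← R4 − (41/3)·R2: [0, 0, 169/3, 13/3]
R5 ← R5 − (31/3)·R2: [0, 0, 143/3, 11/3]
R4 ← R4 + (13)·R3: [0, 0, 0, 0]
R5 ← R5 + (11)·R3: [0, 0, 0, 0]
Echelon form has 3 nonzero rows, so rank(A) = 3.
The rank gives the maximum number of linearly independent rows: 3.

3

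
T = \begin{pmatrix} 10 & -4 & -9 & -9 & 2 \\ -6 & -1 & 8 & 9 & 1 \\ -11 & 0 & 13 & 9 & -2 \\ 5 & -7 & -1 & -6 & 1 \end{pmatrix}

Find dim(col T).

3

Row reduce to echelon form.
R2 ← R2 + (3/5)·R1: [0, -17/5, 13/5, 18/5, 11/5]
R3 ← R3 + (11/10)·R1: [0, -22/5, 31/10, -9/10, 1/5]
R4 ← R4 − (1/2)·R1: [0, -5, 7/2, -3/2, 0]
R3 ← R3 − (22/17)·R2: [0, 0, -9/34, -189/34, -45/17]
R4 ← R4 − (25/17)·R2: [0, 0, -11/34, -231/34, -55/17]
R4 ← R4 − (11/9)·R3: [0, 0, 0, 0, 0]
Echelon form has 3 nonzero rows, so rank(T) = 3.
The column space has dimension equal to the rank: 3.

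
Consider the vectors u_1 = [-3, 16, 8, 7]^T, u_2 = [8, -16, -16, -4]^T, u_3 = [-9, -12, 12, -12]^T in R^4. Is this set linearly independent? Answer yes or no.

Form the matrix with these vectors as rows and row reduce.
R2 ← R2 + (8/3)·R1: [0, 80/3, 16/3, 44/3]
R3 ← R3 − (3)·R1: [0, -60, -12, -33]
R3 ← R3 + (9/4)·R2: [0, 0, 0, 0]
2 nonzero rows, so the 3 vectors span a space of dimension 2.
Since 2 < 3, the vectors are linearly dependent.

no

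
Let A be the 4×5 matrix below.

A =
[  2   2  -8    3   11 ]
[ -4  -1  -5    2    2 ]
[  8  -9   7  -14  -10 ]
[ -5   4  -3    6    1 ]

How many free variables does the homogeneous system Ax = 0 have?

1

Row reduce to echelon form.
R2 ← R2 + (2)·R1: [0, 3, -21, 8, 24]
R3 ← R3 − (4)·R1: [0, -17, 39, -26, -54]
R4 ← R4 + (5/2)·R1: [0, 9, -23, 27/2, 57/2]
R3 ← R3 + (17/3)·R2: [0, 0, -80, 58/3, 82]
R4 ← R4 − (3)·R2: [0, 0, 40, -21/2, -87/2]
R4 ← R4 + (1/2)·R3: [0, 0, 0, -5/6, -5/2]
4 nonzero rows, so rank(A) = 4.
A has 5 columns; by rank–nullity, nullity = 5 − 4 = 1.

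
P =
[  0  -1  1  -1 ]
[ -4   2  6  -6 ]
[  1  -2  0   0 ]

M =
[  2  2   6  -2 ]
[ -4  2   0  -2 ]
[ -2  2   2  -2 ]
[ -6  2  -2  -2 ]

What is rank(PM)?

2

First compute PM:
[[  8,  -2,   4,   2],
 [  8,  -4,   0,   4],
 [ 10,  -2,   6,   2]]
Now row reduce the product.
R2 ← R2 − R1: [0, -2, -4, 2]
R3 ← R3 − (5/4)·R1: [0, 1/2, 1, -1/2]
R3 ← R3 + (1/4)·R2: [0, 0, 0, 0]
2 nonzero rows, so rank(PM) = 2.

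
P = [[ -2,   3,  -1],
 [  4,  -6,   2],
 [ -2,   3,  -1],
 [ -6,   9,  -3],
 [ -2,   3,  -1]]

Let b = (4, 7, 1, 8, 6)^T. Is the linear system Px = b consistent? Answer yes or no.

no

Row reduce the augmented matrix [P | b].
R2 ← R2 + (2)·R1: [0, 0, 0, 15]
R3 ← R3 − R1: [0, 0, 0, -3]
R4 ← R4 − (3)·R1: [0, 0, 0, -4]
R5 ← R5 − R1: [0, 0, 0, 2]
R3 ← R3 + (1/5)·R2: [0, 0, 0, 0]
R4 ← R4 + (4/15)·R2: [0, 0, 0, 0]
R5 ← R5 − (2/15)·R2: [0, 0, 0, 0]
The echelon form has 2 nonzero rows; the last pivot sits in the augmented column, so rank(P) = 1 but rank([P|b]) = 2.
Since the ranks differ, the system is inconsistent.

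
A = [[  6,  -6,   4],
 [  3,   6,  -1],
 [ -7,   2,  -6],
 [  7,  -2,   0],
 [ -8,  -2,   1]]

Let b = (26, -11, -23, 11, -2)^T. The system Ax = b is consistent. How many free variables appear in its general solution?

0

Row reduce the augmented matrix [A | b].
R2 ← R2 − (1/2)·R1: [0, 9, -3, -24]
R3 ← R3 + (7/6)·R1: [0, -5, -4/3, 22/3]
R4 ← R4 − (7/6)·R1: [0, 5, -14/3, -58/3]
R5 ← R5 + (4/3)·R1: [0, -10, 19/3, 98/3]
R3 ← R3 + (5/9)·R2: [0, 0, -3, -6]
R4 ← R4 − (5/9)·R2: [0, 0, -3, -6]
R5 ← R5 + (10/9)·R2: [0, 0, 3, 6]
R4 ← R4 − R3: [0, 0, 0, 0]
R5 ← R5 + R3: [0, 0, 0, 0]
The echelon form has 3 nonzero rows, and every pivot lies in the first 3 columns, so rank(A) = rank([A|b]) = 3.
The system is consistent.
Free variables = (unknowns) − (rank) = 3 − 3 = 0.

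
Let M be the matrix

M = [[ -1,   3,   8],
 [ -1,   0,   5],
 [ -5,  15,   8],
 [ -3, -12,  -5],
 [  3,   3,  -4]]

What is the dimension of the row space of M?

3

Row reduce to echelon form.
R2 ← R2 − R1: [0, -3, -3]
R3 ← R3 − (5)·R1: [0, 0, -32]
R4 ← R4 − (3)·R1: [0, -21, -29]
R5 ← R5 + (3)·R1: [0, 12, 20]
R4 ← R4 − (7)·R2: [0, 0, -8]
R5 ← R5 + (4)·R2: [0, 0, 8]
R4 ← R4 − (1/4)·R3: [0, 0, 0]
R5 ← R5 + (1/4)·R3: [0, 0, 0]
Echelon form has 3 nonzero rows, so rank(M) = 3.
The row space has dimension equal to the rank: 3.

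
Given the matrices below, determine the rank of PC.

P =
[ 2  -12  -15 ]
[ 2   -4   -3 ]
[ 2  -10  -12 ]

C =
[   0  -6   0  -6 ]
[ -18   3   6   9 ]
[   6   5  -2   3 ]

2

First compute PC:
[[126, -123, -42, -165],
 [ 54, -39, -18, -57],
 [108, -102, -36, -138]]
Now row reduce the product.
R2 ← R2 − (3/7)·R1: [0, 96/7, 0, 96/7]
R3 ← R3 − (6/7)·R1: [0, 24/7, 0, 24/7]
R3 ← R3 − (1/4)·R2: [0, 0, 0, 0]
2 nonzero rows, so rank(PC) = 2.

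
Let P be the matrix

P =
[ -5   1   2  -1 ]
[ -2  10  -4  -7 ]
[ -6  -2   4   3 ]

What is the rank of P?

Row reduce to echelon form.
R2 ← R2 − (2/5)·R1: [0, 48/5, -24/5, -33/5]
R3 ← R3 − (6/5)·R1: [0, -16/5, 8/5, 21/5]
R3 ← R3 + (1/3)·R2: [0, 0, 0, 2]
Echelon form has 3 nonzero rows, so rank(P) = 3.

3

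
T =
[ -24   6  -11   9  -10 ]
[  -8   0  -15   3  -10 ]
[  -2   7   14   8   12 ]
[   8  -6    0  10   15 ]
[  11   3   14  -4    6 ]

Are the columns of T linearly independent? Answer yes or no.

yes

Row reduce T to echelon form.
R2 ← R2 − (1/3)·R1: [0, -2, -34/3, 0, -20/3]
R3 ← R3 − (1/12)·R1: [0, 13/2, 179/12, 29/4, 77/6]
R4 ← R4 + (1/3)·R1: [0, -4, -11/3, 13, 35/3]
R5 ← R5 + (11/24)·R1: [0, 23/4, 215/24, 1/8, 17/12]
R3 ← R3 + (13/4)·R2: [0, 0, -263/12, 29/4, -53/6]
R4 ← R4 − (2)·R2: [0, 0, 19, 13, 25]
R5 ← R5 + (23/8)·R2: [0, 0, -189/8, 1/8, -71/4]
R4 ← R4 + (228/263)·R3: [0, 0, 0, 5072/263, 4561/263]
R5 ← R5 − (567/526)·R3: [0, 0, 0, -4045/526, -2164/263]
R5 ← R5 + (4045/10144)·R4: [0, 0, 0, 0, -13317/10144]
5 pivots among 5 columns.
Every column is a pivot column, so the columns are linearly independent.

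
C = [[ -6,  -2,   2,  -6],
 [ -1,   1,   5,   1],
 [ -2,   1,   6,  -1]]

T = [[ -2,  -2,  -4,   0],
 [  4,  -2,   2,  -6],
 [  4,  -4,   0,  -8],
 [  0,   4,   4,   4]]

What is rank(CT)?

2

First compute CT:
[[ 12, -16,  -4, -28],
 [ 26, -16,  10, -42],
 [ 32, -26,   6, -58]]
Now row reduce the product.
R2 ← R2 − (13/6)·R1: [0, 56/3, 56/3, 56/3]
R3 ← R3 − (8/3)·R1: [0, 50/3, 50/3, 50/3]
R3 ← R3 − (25/28)·R2: [0, 0, 0, 0]
2 nonzero rows, so rank(CT) = 2.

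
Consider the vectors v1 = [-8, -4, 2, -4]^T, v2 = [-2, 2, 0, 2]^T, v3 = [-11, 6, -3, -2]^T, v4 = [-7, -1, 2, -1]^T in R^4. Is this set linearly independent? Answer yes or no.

Form the matrix with these vectors as rows and row reduce.
R2 ← R2 − (1/4)·R1: [0, 3, -1/2, 3]
R3 ← R3 − (11/8)·R1: [0, 23/2, -23/4, 7/2]
R4 ← R4 − (7/8)·R1: [0, 5/2, 1/4, 5/2]
R3 ← R3 − (23/6)·R2: [0, 0, -23/6, -8]
R4 ← R4 − (5/6)·R2: [0, 0, 2/3, 0]
R4 ← R4 + (4/23)·R3: [0, 0, 0, -32/23]
4 nonzero rows, so the 4 vectors span a space of dimension 4.
Since 4 = 4, the vectors are linearly independent.

yes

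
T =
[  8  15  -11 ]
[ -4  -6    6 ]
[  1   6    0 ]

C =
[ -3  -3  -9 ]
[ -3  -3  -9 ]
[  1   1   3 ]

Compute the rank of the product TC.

1

First compute TC:
[[-80, -80, -240],
 [ 36,  36, 108],
 [-21, -21, -63]]
Now row reduce the product.
R2 ← R2 + (9/20)·R1: [0, 0, 0]
R3 ← R3 − (21/80)·R1: [0, 0, 0]
1 nonzero row, so rank(TC) = 1.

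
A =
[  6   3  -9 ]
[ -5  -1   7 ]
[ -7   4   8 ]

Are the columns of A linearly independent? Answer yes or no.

Row reduce A to echelon form.
R2 ← R2 + (5/6)·R1: [0, 3/2, -1/2]
R3 ← R3 + (7/6)·R1: [0, 15/2, -5/2]
R3 ← R3 − (5)·R2: [0, 0, 0]
2 pivots among 3 columns.
Only 2 < 3 pivot columns, so the columns are linearly dependent.

no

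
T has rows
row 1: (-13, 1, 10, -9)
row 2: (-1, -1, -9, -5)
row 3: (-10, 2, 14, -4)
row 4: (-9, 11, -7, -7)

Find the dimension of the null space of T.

0

Row reduce to echelon form.
R2 ← R2 − (1/13)·R1: [0, -14/13, -127/13, -56/13]
R3 ← R3 − (10/13)·R1: [0, 16/13, 82/13, 38/13]
R4 ← R4 − (9/13)·R1: [0, 134/13, -181/13, -10/13]
R3 ← R3 + (8/7)·R2: [0, 0, -34/7, -2]
R4 ← R4 + (67/7)·R2: [0, 0, -752/7, -42]
R4 ← R4 − (376/17)·R3: [0, 0, 0, 38/17]
4 nonzero rows, so rank(T) = 4.
T has 4 columns; by rank–nullity, nullity = 4 − 4 = 0.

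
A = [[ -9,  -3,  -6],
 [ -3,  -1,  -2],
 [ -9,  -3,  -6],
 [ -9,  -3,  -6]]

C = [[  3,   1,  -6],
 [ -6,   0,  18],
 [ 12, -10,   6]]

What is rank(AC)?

First compute AC:
[[-81,  51, -36],
 [-27,  17, -12],
 [-81,  51, -36],
 [-81,  51, -36]]
Now row reduce the product.
R2 ← R2 − (1/3)·R1: [0, 0, 0]
R3 ← R3 − R1: [0, 0, 0]
R4 ← R4 − R1: [0, 0, 0]
1 nonzero row, so rank(AC) = 1.

1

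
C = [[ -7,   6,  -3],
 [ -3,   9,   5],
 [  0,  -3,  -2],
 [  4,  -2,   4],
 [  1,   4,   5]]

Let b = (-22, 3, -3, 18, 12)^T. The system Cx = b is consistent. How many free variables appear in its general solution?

Row reduce the augmented matrix [C | b].
R2 ← R2 − (3/7)·R1: [0, 45/7, 44/7, 87/7]
R4 ← R4 + (4/7)·R1: [0, 10/7, 16/7, 38/7]
R5 ← R5 + (1/7)·R1: [0, 34/7, 32/7, 62/7]
R3 ← R3 + (7/15)·R2: [0, 0, 14/15, 14/5]
R4 ← R4 − (2/9)·R2: [0, 0, 8/9, 8/3]
R5 ← R5 − (34/45)·R2: [0, 0, -8/45, -8/15]
R4 ← R4 − (20/21)·R3: [0, 0, 0, 0]
R5 ← R5 + (4/21)·R3: [0, 0, 0, 0]
The echelon form has 3 nonzero rows, and every pivot lies in the first 3 columns, so rank(C) = rank([C|b]) = 3.
The system is consistent.
Free variables = (unknowns) − (rank) = 3 − 3 = 0.

0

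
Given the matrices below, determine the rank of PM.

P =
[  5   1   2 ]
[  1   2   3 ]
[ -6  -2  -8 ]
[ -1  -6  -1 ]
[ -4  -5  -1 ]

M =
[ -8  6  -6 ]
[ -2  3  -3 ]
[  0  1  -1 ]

2

First compute PM:
[[-42,  35, -35],
 [-12,  15, -15],
 [ 52, -50,  50],
 [ 20, -25,  25],
 [ 42, -40,  40]]
Now row reduce the product.
R2 ← R2 − (2/7)·R1: [0, 5, -5]
R3 ← R3 + (26/21)·R1: [0, -20/3, 20/3]
R4 ← R4 + (10/21)·R1: [0, -25/3, 25/3]
R5 ← R5 + R1: [0, -5, 5]
R3 ← R3 + (4/3)·R2: [0, 0, 0]
R4 ← R4 + (5/3)·R2: [0, 0, 0]
R5 ← R5 + R2: [0, 0, 0]
2 nonzero rows, so rank(PM) = 2.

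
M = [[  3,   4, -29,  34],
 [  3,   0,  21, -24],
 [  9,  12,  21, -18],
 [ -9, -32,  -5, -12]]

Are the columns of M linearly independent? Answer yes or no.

no

Row reduce M to echelon form.
R2 ← R2 − R1: [0, -4, 50, -58]
R3 ← R3 − (3)·R1: [0, 0, 108, -120]
R4 ← R4 + (3)·R1: [0, -20, -92, 90]
R4 ← R4 − (5)·R2: [0, 0, -342, 380]
R4 ← R4 + (19/6)·R3: [0, 0, 0, 0]
3 pivots among 4 columns.
Only 3 < 4 pivot columns, so the columns are linearly dependent.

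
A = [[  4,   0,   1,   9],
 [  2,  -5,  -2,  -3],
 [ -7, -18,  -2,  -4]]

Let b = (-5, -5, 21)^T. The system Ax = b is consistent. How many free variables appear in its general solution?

1

Row reduce the augmented matrix [A | b].
R2 ← R2 − (1/2)·R1: [0, -5, -5/2, -15/2, -5/2]
R3 ← R3 + (7/4)·R1: [0, -18, -1/4, 47/4, 49/4]
R3 ← R3 − (18/5)·R2: [0, 0, 35/4, 155/4, 85/4]
The echelon form has 3 nonzero rows, and every pivot lies in the first 4 columns, so rank(A) = rank([A|b]) = 3.
The system is consistent.
Free variables = (unknowns) − (rank) = 4 − 3 = 1.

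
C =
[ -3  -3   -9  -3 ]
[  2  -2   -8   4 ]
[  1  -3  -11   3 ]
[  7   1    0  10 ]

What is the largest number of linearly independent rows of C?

2

Row reduce to echelon form.
R2 ← R2 + (2/3)·R1: [0, -4, -14, 2]
R3 ← R3 + (1/3)·R1: [0, -4, -14, 2]
R4 ← R4 + (7/3)·R1: [0, -6, -21, 3]
R3 ← R3 − R2: [0, 0, 0, 0]
R4 ← R4 − (3/2)·R2: [0, 0, 0, 0]
Echelon form has 2 nonzero rows, so rank(C) = 2.
The rank gives the maximum number of linearly independent rows: 2.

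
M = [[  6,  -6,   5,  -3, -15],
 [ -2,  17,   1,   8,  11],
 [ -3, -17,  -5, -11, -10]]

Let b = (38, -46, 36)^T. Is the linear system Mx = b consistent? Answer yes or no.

Row reduce the augmented matrix [M | b].
R2 ← R2 + (1/3)·R1: [0, 15, 8/3, 7, 6, -100/3]
R3 ← R3 + (1/2)·R1: [0, -20, -5/2, -25/2, -35/2, 55]
R3 ← R3 + (4/3)·R2: [0, 0, 19/18, -19/6, -19/2, 95/9]
The echelon form has 3 nonzero rows, and every pivot lies in the first 5 columns, so rank(M) = rank([M|b]) = 3.
The system is consistent.

yes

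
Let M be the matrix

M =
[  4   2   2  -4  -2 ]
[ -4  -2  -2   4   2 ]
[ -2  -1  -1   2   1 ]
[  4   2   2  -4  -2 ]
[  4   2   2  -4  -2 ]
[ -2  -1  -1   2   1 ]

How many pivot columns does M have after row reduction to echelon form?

1

Row reduce to echelon form.
R2 ← R2 + R1: [0, 0, 0, 0, 0]
R3 ← R3 + (1/2)·R1: [0, 0, 0, 0, 0]
R4 ← R4 − R1: [0, 0, 0, 0, 0]
R5 ← R5 − R1: [0, 0, 0, 0, 0]
R6 ← R6 + (1/2)·R1: [0, 0, 0, 0, 0]
Echelon form has 1 nonzero row, so rank(M) = 1.
Each nonzero row contributes one pivot column: 1 pivot columns.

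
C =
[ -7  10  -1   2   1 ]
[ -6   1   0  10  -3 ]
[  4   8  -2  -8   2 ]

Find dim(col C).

Row reduce to echelon form.
R2 ← R2 − (6/7)·R1: [0, -53/7, 6/7, 58/7, -27/7]
R3 ← R3 + (4/7)·R1: [0, 96/7, -18/7, -48/7, 18/7]
R3 ← R3 + (96/53)·R2: [0, 0, -54/53, 432/53, -234/53]
Echelon form has 3 nonzero rows, so rank(C) = 3.
The column space has dimension equal to the rank: 3.

3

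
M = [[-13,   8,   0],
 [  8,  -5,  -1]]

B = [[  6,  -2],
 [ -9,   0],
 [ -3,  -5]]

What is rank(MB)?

2

First compute MB:
[[-150,  26],
 [ 96, -11]]
Now row reduce the product.
R2 ← R2 + (16/25)·R1: [0, 141/25]
2 nonzero rows, so rank(MB) = 2.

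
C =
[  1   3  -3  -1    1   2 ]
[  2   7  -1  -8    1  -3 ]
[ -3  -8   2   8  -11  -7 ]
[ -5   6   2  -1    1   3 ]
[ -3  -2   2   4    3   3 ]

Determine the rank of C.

5

Row reduce to echelon form.
R2 ← R2 − (2)·R1: [0, 1, 5, -6, -1, -7]
R3 ← R3 + (3)·R1: [0, 1, -7, 5, -8, -1]
R4 ← R4 + (5)·R1: [0, 21, -13, -6, 6, 13]
R5 ← R5 + (3)·R1: [0, 7, -7, 1, 6, 9]
R3 ← R3 − R2: [0, 0, -12, 11, -7, 6]
R4 ← R4 − (21)·R2: [0, 0, -118, 120, 27, 160]
R5 ← R5 − (7)·R2: [0, 0, -42, 43, 13, 58]
R4 ← R4 − (59/6)·R3: [0, 0, 0, 71/6, 575/6, 101]
R5 ← R5 − (7/2)·R3: [0, 0, 0, 9/2, 75/2, 37]
R5 ← R5 − (27/71)·R4: [0, 0, 0, 0, 75/71, -100/71]
Echelon form has 5 nonzero rows, so rank(C) = 5.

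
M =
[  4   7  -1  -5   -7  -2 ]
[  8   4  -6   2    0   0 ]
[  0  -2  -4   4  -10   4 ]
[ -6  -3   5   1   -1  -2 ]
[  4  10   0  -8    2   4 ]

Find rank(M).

5

Row reduce to echelon form.
R2 ← R2 − (2)·R1: [0, -10, -4, 12, 14, 4]
R4 ← R4 + (3/2)·R1: [0, 15/2, 7/2, -13/2, -23/2, -5]
R5 ← R5 − R1: [0, 3, 1, -3, 9, 6]
R3 ← R3 − (1/5)·R2: [0, 0, -16/5, 8/5, -64/5, 16/5]
R4 ← R4 + (3/4)·R2: [0, 0, 1/2, 5/2, -1, -2]
R5 ← R5 + (3/10)·R2: [0, 0, -1/5, 3/5, 66/5, 36/5]
R4 ← R4 + (5/32)·R3: [0, 0, 0, 11/4, -3, -3/2]
R5 ← R5 − (1/16)·R3: [0, 0, 0, 1/2, 14, 7]
R5 ← R5 − (2/11)·R4: [0, 0, 0, 0, 160/11, 80/11]
Echelon form has 5 nonzero rows, so rank(M) = 5.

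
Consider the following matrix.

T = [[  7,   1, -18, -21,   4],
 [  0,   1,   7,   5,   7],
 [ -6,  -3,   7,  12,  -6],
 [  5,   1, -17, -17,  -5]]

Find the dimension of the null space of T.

1

Row reduce to echelon form.
R3 ← R3 + (6/7)·R1: [0, -15/7, -59/7, -6, -18/7]
R4 ← R4 − (5/7)·R1: [0, 2/7, -29/7, -2, -55/7]
R3 ← R3 + (15/7)·R2: [0, 0, 46/7, 33/7, 87/7]
R4 ← R4 − (2/7)·R2: [0, 0, -43/7, -24/7, -69/7]
R4 ← R4 + (43/46)·R3: [0, 0, 0, 45/46, 81/46]
4 nonzero rows, so rank(T) = 4.
T has 5 columns; by rank–nullity, nullity = 5 − 4 = 1.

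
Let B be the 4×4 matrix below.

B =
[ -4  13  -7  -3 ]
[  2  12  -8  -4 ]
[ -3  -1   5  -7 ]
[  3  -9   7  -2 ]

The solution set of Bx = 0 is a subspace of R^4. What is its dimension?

0

Row reduce to echelon form.
R2 ← R2 + (1/2)·R1: [0, 37/2, -23/2, -11/2]
R3 ← R3 − (3/4)·R1: [0, -43/4, 41/4, -19/4]
R4 ← R4 + (3/4)·R1: [0, 3/4, 7/4, -17/4]
R3 ← R3 + (43/74)·R2: [0, 0, 132/37, -294/37]
R4 ← R4 − (3/74)·R2: [0, 0, 82/37, -149/37]
R4 ← R4 − (41/66)·R3: [0, 0, 0, 10/11]
4 nonzero rows, so rank(B) = 4.
B has 4 columns; by rank–nullity, nullity = 4 − 4 = 0.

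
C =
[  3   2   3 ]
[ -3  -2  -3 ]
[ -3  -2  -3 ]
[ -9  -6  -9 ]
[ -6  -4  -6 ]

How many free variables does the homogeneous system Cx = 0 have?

2

Row reduce to echelon form.
R2 ← R2 + R1: [0, 0, 0]
R3 ← R3 + R1: [0, 0, 0]
R4 ← R4 + (3)·R1: [0, 0, 0]
R5 ← R5 + (2)·R1: [0, 0, 0]
1 nonzero row, so rank(C) = 1.
C has 3 columns; by rank–nullity, nullity = 3 − 1 = 2.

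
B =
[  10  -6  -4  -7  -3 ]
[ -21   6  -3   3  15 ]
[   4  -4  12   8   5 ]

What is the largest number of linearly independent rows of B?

Row reduce to echelon form.
R2 ← R2 + (21/10)·R1: [0, -33/5, -57/5, -117/10, 87/10]
R3 ← R3 − (2/5)·R1: [0, -8/5, 68/5, 54/5, 31/5]
R3 ← R3 − (8/33)·R2: [0, 0, 180/11, 150/11, 45/11]
Echelon form has 3 nonzero rows, so rank(B) = 3.
The rank gives the maximum number of linearly independent rows: 3.

3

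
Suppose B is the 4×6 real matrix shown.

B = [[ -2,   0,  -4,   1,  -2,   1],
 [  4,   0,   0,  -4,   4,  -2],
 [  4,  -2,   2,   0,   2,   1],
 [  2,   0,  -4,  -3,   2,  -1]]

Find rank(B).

Row reduce to echelon form.
R2 ← R2 + (2)·R1: [0, 0, -8, -2, 0, 0]
R3 ← R3 + (2)·R1: [0, -2, -6, 2, -2, 3]
R4 ← R4 + R1: [0, 0, -8, -2, 0, 0]
Swap R2 ↔ R3
R4 ← R4 − R3: [0, 0, 0, 0, 0, 0]
Echelon form has 3 nonzero rows, so rank(B) = 3.

3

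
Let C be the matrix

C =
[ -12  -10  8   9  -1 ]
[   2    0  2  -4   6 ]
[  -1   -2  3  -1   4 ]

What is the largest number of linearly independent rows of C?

2

Row reduce to echelon form.
R2 ← R2 + (1/6)·R1: [0, -5/3, 10/3, -5/2, 35/6]
R3 ← R3 − (1/12)·R1: [0, -7/6, 7/3, -7/4, 49/12]
R3 ← R3 − (7/10)·R2: [0, 0, 0, 0, 0]
Echelon form has 2 nonzero rows, so rank(C) = 2.
The rank gives the maximum number of linearly independent rows: 2.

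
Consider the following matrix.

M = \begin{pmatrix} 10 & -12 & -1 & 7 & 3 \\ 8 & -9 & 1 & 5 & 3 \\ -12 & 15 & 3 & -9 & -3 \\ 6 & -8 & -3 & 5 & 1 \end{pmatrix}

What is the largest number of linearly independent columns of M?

2

Row reduce to echelon form.
R2 ← R2 − (4/5)·R1: [0, 3/5, 9/5, -3/5, 3/5]
R3 ← R3 + (6/5)·R1: [0, 3/5, 9/5, -3/5, 3/5]
R4 ← R4 − (3/5)·R1: [0, -4/5, -12/5, 4/5, -4/5]
R3 ← R3 − R2: [0, 0, 0, 0, 0]
R4 ← R4 + (4/3)·R2: [0, 0, 0, 0, 0]
Echelon form has 2 nonzero rows, so rank(M) = 2.
The rank gives the maximum number of linearly independent columns: 2.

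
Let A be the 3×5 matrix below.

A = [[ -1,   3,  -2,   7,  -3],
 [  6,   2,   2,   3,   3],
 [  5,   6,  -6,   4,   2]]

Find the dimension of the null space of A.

Row reduce to echelon form.
R2 ← R2 + (6)·R1: [0, 20, -10, 45, -15]
R3 ← R3 + (5)·R1: [0, 21, -16, 39, -13]
R3 ← R3 − (21/20)·R2: [0, 0, -11/2, -33/4, 11/4]
3 nonzero rows, so rank(A) = 3.
A has 5 columns; by rank–nullity, nullity = 5 − 3 = 2.

2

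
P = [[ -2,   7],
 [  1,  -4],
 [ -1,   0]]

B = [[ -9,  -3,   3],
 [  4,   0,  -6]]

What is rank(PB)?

2

First compute PB:
[[ 46,   6, -48],
 [-25,  -3,  27],
 [  9,   3,  -3]]
Now row reduce the product.
R2 ← R2 + (25/46)·R1: [0, 6/23, 21/23]
R3 ← R3 − (9/46)·R1: [0, 42/23, 147/23]
R3 ← R3 − (7)·R2: [0, 0, 0]
2 nonzero rows, so rank(PB) = 2.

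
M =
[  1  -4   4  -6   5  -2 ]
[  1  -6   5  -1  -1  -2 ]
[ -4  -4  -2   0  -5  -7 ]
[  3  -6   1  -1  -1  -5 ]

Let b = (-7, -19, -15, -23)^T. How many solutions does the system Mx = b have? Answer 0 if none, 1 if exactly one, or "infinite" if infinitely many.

infinite

Row reduce the augmented matrix [M | b].
R2 ← R2 − R1: [0, -2, 1, 5, -6, 0, -12]
R3 ← R3 + (4)·R1: [0, -20, 14, -24, 15, -15, -43]
R4 ← R4 − (3)·R1: [0, 6, -11, 17, -16, 1, -2]
R3 ← R3 − (10)·R2: [0, 0, 4, -74, 75, -15, 77]
R4 ← R4 + (3)·R2: [0, 0, -8, 32, -34, 1, -38]
R4 ← R4 + (2)·R3: [0, 0, 0, -116, 116, -29, 116]
The echelon form has 4 nonzero rows, and every pivot lies in the first 6 columns, so rank(M) = rank([M|b]) = 4.
The system is consistent.
rank = 4 < 6 unknowns, so there are infinitely many solutions.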